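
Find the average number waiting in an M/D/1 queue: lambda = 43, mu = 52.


M/D/1: Lq = rho^2 / (2*(1-rho)) where rho = 43/52; Lq = 1.98

1.98


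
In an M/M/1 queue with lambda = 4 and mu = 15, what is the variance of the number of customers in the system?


rho = 4/15; Var(N) = rho/(1-rho)^2 = 0.5

0.5


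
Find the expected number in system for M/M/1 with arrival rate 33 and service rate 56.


rho = 33/56; L = rho/(1-rho) = 1.43

1.43


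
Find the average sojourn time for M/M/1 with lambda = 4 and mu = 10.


W = 1/(mu - lambda) = 1/(10 - 4) = 0.1667 hours

0.1667 hours


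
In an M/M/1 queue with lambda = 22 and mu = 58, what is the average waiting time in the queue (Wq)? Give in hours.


rho = 22/58; Wq = rho/(mu - lambda) = 0.0105 hours

0.0105 hours


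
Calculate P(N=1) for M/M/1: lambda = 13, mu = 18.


rho = 13/18; P(n) = (1-rho)*rho^n = (1-13/18)*(13/18)^1 = 0.2006

0.2006


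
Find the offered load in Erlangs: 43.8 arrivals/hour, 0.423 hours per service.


Offered load a = lambda * E[S] = 43.8 * 0.423 = 18.53 Erlangs

18.53 Erlangs


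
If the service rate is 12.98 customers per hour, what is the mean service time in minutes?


Mean service time = 60/mu = 60/12.98 = 4.62 minutes

4.62 minutes


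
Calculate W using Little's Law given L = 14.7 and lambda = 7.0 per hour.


W = L / lambda = 14.7 / 7.0 = 2.1 hours

2.1 hours


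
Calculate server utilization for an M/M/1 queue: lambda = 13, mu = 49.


rho = lambda/mu = 13/49 = 0.2653

0.2653


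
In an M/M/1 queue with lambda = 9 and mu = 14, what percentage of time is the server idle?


Idle fraction = (1 - rho) * 100 = (1 - 9/14) * 100 = 35.7%

35.7%


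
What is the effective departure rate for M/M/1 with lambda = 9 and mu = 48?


For a stable queue (lambda < mu), throughput = lambda = 9 per hour

9 per hour


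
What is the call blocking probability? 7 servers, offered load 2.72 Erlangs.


B(N,A) = (A^N/N!) / sum(A^k/k!, k=0..N) with N=7, A=2.72 = 0.0145

0.0145


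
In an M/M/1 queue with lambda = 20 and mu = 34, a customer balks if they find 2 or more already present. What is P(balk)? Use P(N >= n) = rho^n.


P(N >= 2) = rho^2 = (20/34)^2 = 0.346

0.346


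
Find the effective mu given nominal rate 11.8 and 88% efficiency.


Effective rate = mu * efficiency = 11.8 * 0.88 = 10.38 per hour

10.38 per hour


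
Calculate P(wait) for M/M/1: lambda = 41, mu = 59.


P(wait) = rho = lambda/mu = 41/59 = 0.6949

0.6949


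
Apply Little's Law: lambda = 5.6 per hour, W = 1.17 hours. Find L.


L = lambda * W = 5.6 * 1.17 = 6.55

6.55


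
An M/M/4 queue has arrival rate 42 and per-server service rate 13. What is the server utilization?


rho = lambda/(c*mu) = 42/(4*13) = 0.8077

0.8077


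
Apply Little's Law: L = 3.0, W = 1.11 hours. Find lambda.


lambda = L / W = 3.0 / 1.11 = 2.7 per hour

2.7 per hour


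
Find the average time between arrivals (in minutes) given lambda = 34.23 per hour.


Mean interarrival time = 60/lambda = 60/34.23 = 1.75 minutes

1.75 minutes


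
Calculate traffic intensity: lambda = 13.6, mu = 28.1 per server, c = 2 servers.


rho = lambda / (c * mu) = 13.6 / (2 * 28.1) = 0.242

0.242


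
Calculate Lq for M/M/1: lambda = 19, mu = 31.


rho = 19/31; Lq = rho^2/(1-rho) = 0.97

0.97


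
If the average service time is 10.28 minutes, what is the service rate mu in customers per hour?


mu = 60 / avg_service_time = 60 / 10.28 = 5.84 per hour

5.84 per hour


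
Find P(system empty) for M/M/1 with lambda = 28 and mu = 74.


P0 = 1 - rho = 1 - 28/74 = 0.6216

0.6216


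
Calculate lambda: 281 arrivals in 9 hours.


lambda = total arrivals / time = 281 / 9 = 31.22 per hour

31.22 per hour


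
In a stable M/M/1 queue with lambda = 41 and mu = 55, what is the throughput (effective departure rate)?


For a stable queue (lambda < mu), throughput = lambda = 41 per hour

41 per hour


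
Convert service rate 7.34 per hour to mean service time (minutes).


Mean service time = 60/mu = 60/7.34 = 8.17 minutes

8.17 minutes


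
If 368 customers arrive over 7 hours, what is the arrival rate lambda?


lambda = total arrivals / time = 368 / 7 = 52.57 per hour

52.57 per hour


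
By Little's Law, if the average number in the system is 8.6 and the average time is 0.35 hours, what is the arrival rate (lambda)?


lambda = L / W = 8.6 / 0.35 = 24.57 per hour

24.57 per hour


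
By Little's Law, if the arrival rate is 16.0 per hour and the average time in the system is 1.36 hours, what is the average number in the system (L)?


L = lambda * W = 16.0 * 1.36 = 21.76

21.76


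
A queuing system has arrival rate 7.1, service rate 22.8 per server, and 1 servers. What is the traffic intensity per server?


rho = lambda / (c * mu) = 7.1 / (1 * 22.8) = 0.3114

0.3114


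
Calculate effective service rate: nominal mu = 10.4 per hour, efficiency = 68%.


Effective rate = mu * efficiency = 10.4 * 0.68 = 7.07 per hour

7.07 per hour


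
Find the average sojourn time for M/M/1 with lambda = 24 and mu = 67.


W = 1/(mu - lambda) = 1/(67 - 24) = 0.0233 hours

0.0233 hours


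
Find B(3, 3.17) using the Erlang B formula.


B(N,A) = (A^N/N!) / sum(A^k/k!, k=0..N) with N=3, A=3.17 = 0.3661

0.3661


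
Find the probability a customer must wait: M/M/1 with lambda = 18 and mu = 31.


P(wait) = rho = lambda/mu = 18/31 = 0.5806

0.5806


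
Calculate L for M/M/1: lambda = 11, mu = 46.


rho = 11/46; L = rho/(1-rho) = 0.31

0.31


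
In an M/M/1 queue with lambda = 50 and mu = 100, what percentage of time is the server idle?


Idle fraction = (1 - rho) * 100 = (1 - 50/100) * 100 = 50.0%

50.0%


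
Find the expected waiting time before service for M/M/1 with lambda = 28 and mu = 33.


rho = 28/33; Wq = rho/(mu - lambda) = 0.1697 hours

0.1697 hours


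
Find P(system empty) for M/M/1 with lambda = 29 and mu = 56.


P0 = 1 - rho = 1 - 29/56 = 0.4821

0.4821


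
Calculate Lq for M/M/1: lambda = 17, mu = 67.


rho = 17/67; Lq = rho^2/(1-rho) = 0.09

0.09


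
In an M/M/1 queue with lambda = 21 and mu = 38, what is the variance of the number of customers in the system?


rho = 21/38; Var(N) = rho/(1-rho)^2 = 2.76

2.76


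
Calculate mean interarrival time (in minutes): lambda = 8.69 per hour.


Mean interarrival time = 60/lambda = 60/8.69 = 6.9 minutes

6.9 minutes


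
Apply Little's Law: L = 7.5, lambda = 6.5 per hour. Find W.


W = L / lambda = 7.5 / 6.5 = 1.1538 hours

1.1538 hours


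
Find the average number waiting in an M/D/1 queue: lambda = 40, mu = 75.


M/D/1: Lq = rho^2 / (2*(1-rho)) where rho = 40/75; Lq = 0.3

0.3


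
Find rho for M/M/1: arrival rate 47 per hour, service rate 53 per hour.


rho = lambda/mu = 47/53 = 0.8868

0.8868


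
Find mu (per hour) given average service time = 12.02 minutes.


mu = 60 / avg_service_time = 60 / 12.02 = 4.99 per hour

4.99 per hour


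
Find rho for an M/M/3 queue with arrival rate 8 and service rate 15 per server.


rho = lambda/(c*mu) = 8/(3*15) = 0.1778

0.1778


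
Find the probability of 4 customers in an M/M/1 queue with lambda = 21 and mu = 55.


rho = 21/55; P(n) = (1-rho)*rho^n = (1-21/55)*(21/55)^4 = 0.0131

0.0131


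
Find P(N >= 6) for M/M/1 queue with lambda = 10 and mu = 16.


P(N >= 6) = rho^6 = (10/16)^6 = 0.0596

0.0596


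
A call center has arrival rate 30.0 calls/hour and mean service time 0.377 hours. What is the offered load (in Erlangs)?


Offered load a = lambda * E[S] = 30.0 * 0.377 = 11.31 Erlangs

11.31 Erlangs


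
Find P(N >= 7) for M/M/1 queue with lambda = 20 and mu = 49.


P(N >= 7) = rho^7 = (20/49)^7 = 0.0019

0.0019


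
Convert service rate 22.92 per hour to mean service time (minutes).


Mean service time = 60/mu = 60/22.92 = 2.62 minutes

2.62 minutes


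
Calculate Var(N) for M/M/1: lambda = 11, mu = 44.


rho = 11/44; Var(N) = rho/(1-rho)^2 = 0.44

0.44


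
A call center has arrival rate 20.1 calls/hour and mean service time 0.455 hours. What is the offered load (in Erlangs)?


Offered load a = lambda * E[S] = 20.1 * 0.455 = 9.15 Erlangs

9.15 Erlangs


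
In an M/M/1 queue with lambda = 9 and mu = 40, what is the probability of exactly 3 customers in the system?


rho = 9/40; P(n) = (1-rho)*rho^n = (1-9/40)*(9/40)^3 = 0.0088

0.0088


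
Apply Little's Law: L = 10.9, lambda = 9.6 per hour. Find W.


W = L / lambda = 10.9 / 9.6 = 1.1354 hours

1.1354 hours


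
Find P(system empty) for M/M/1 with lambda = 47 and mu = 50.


P0 = 1 - rho = 1 - 47/50 = 0.06

0.06


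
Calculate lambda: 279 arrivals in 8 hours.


lambda = total arrivals / time = 279 / 8 = 34.88 per hour

34.88 per hour


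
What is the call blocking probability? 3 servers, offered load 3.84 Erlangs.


B(N,A) = (A^N/N!) / sum(A^k/k!, k=0..N) with N=3, A=3.84 = 0.4359

0.4359


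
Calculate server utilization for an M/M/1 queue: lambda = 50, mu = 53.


rho = lambda/mu = 50/53 = 0.9434

0.9434


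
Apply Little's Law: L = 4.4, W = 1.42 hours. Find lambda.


lambda = L / W = 4.4 / 1.42 = 3.1 per hour

3.1 per hour


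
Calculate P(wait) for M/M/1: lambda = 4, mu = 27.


P(wait) = rho = lambda/mu = 4/27 = 0.1481

0.1481


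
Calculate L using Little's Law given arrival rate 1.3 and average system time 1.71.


L = lambda * W = 1.3 * 1.71 = 2.22

2.22


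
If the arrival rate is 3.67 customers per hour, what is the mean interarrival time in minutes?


Mean interarrival time = 60/lambda = 60/3.67 = 16.35 minutes

16.35 minutes


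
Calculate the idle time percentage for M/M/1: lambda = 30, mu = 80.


Idle fraction = (1 - rho) * 100 = (1 - 30/80) * 100 = 62.5%

62.5%


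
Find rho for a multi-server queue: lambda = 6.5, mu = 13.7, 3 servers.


rho = lambda / (c * mu) = 6.5 / (3 * 13.7) = 0.1582

0.1582


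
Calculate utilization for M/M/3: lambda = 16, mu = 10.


rho = lambda/(c*mu) = 16/(3*10) = 0.5333

0.5333


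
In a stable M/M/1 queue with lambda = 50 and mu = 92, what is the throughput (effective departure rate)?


For a stable queue (lambda < mu), throughput = lambda = 50 per hour

50 per hour


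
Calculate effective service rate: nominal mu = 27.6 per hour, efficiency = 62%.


Effective rate = mu * efficiency = 27.6 * 0.62 = 17.11 per hour

17.11 per hour


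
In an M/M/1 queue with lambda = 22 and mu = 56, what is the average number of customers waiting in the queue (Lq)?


rho = 22/56; Lq = rho^2/(1-rho) = 0.25

0.25


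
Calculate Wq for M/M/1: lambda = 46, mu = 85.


rho = 46/85; Wq = rho/(mu - lambda) = 0.0139 hours

0.0139 hours


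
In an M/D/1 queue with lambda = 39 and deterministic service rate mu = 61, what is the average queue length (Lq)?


M/D/1: Lq = rho^2 / (2*(1-rho)) where rho = 39/61; Lq = 0.57

0.57


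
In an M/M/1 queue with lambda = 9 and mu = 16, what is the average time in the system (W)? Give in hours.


W = 1/(mu - lambda) = 1/(16 - 9) = 0.1429 hours

0.1429 hours


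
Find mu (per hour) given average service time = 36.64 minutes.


mu = 60 / avg_service_time = 60 / 36.64 = 1.64 per hour

1.64 per hour


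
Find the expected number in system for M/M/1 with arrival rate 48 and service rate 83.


rho = 48/83; L = rho/(1-rho) = 1.37

1.37


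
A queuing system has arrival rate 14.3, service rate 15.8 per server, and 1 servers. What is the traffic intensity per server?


rho = lambda / (c * mu) = 14.3 / (1 * 15.8) = 0.9051

0.9051


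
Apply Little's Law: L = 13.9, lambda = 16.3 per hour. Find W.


W = L / lambda = 13.9 / 16.3 = 0.8528 hours

0.8528 hours


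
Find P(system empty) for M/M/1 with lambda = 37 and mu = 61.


P0 = 1 - rho = 1 - 37/61 = 0.3934

0.3934


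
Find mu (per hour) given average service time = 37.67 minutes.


mu = 60 / avg_service_time = 60 / 37.67 = 1.59 per hour

1.59 per hour


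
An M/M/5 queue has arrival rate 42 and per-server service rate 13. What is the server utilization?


rho = lambda/(c*mu) = 42/(5*13) = 0.6462

0.6462


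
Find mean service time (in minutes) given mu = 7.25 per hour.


Mean service time = 60/mu = 60/7.25 = 8.28 minutes

8.28 minutes


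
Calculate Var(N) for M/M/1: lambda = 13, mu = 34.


rho = 13/34; Var(N) = rho/(1-rho)^2 = 1.0

1.0


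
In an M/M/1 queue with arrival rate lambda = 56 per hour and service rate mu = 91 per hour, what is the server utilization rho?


rho = lambda/mu = 56/91 = 0.6154

0.6154


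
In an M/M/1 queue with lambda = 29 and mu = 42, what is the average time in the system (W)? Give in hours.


W = 1/(mu - lambda) = 1/(42 - 29) = 0.0769 hours

0.0769 hours


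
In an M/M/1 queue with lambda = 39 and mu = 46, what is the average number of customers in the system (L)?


rho = 39/46; L = rho/(1-rho) = 5.57

5.57


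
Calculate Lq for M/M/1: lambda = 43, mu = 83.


rho = 43/83; Lq = rho^2/(1-rho) = 0.56

0.56


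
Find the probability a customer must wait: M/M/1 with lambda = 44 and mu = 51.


P(wait) = rho = lambda/mu = 44/51 = 0.8627

0.8627


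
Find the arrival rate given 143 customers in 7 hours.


lambda = total arrivals / time = 143 / 7 = 20.43 per hour

20.43 per hour


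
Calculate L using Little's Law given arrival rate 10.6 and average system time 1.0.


L = lambda * W = 10.6 * 1.0 = 10.6

10.6


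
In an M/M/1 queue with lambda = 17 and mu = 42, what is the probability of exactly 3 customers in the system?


rho = 17/42; P(n) = (1-rho)*rho^n = (1-17/42)*(17/42)^3 = 0.0395

0.0395


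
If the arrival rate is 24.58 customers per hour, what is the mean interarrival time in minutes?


Mean interarrival time = 60/lambda = 60/24.58 = 2.44 minutes

2.44 minutes


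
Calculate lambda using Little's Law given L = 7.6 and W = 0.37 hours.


lambda = L / W = 7.6 / 0.37 = 20.54 per hour

20.54 per hour


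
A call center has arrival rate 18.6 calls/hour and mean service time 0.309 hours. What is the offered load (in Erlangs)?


Offered load a = lambda * E[S] = 18.6 * 0.309 = 5.75 Erlangs

5.75 Erlangs


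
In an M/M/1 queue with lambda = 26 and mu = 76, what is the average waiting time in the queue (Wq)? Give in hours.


rho = 26/76; Wq = rho/(mu - lambda) = 0.0068 hours

0.0068 hours


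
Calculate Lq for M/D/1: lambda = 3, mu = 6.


M/D/1: Lq = rho^2 / (2*(1-rho)) where rho = 3/6; Lq = 0.25

0.25


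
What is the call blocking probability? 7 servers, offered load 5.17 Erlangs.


B(N,A) = (A^N/N!) / sum(A^k/k!, k=0..N) with N=7, A=5.17 = 0.1313

0.1313


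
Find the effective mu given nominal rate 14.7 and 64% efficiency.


Effective rate = mu * efficiency = 14.7 * 0.64 = 9.41 per hour

9.41 per hour


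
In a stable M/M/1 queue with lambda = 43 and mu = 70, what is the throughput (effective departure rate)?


For a stable queue (lambda < mu), throughput = lambda = 43 per hour

43 per hour


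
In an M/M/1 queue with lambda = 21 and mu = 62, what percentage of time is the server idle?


Idle fraction = (1 - rho) * 100 = (1 - 21/62) * 100 = 66.1%

66.1%


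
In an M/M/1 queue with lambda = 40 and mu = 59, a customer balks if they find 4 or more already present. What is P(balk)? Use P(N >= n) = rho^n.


P(N >= 4) = rho^4 = (40/59)^4 = 0.2113

0.2113


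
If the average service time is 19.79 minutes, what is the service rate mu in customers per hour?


mu = 60 / avg_service_time = 60 / 19.79 = 3.03 per hour

3.03 per hour


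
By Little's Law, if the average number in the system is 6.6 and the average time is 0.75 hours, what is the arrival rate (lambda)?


lambda = L / W = 6.6 / 0.75 = 8.8 per hour

8.8 per hour


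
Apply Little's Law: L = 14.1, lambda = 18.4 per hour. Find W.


W = L / lambda = 14.1 / 18.4 = 0.7663 hours

0.7663 hours


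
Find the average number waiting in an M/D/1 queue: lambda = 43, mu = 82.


M/D/1: Lq = rho^2 / (2*(1-rho)) where rho = 43/82; Lq = 0.29

0.29


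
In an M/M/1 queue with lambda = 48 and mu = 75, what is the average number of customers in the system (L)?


rho = 48/75; L = rho/(1-rho) = 1.78

1.78


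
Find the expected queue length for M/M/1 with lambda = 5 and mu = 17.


rho = 5/17; Lq = rho^2/(1-rho) = 0.12

0.12


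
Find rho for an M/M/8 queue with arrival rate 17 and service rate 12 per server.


rho = lambda/(c*mu) = 17/(8*12) = 0.1771

0.1771


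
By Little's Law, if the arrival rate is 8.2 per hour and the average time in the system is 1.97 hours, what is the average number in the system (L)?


L = lambda * W = 8.2 * 1.97 = 16.15

16.15


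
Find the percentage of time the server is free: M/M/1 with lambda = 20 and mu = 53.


Idle fraction = (1 - rho) * 100 = (1 - 20/53) * 100 = 62.3%

62.3%


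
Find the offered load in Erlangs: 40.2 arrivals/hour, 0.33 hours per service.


Offered load a = lambda * E[S] = 40.2 * 0.33 = 13.27 Erlangs

13.27 Erlangs


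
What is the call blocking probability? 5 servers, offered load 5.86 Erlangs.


B(N,A) = (A^N/N!) / sum(A^k/k!, k=0..N) with N=5, A=5.86 = 0.3505

0.3505


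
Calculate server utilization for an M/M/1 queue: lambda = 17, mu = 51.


rho = lambda/mu = 17/51 = 0.3333

0.3333


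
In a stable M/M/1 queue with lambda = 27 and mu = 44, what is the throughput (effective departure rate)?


For a stable queue (lambda < mu), throughput = lambda = 27 per hour

27 per hour


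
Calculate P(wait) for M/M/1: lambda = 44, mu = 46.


P(wait) = rho = lambda/mu = 44/46 = 0.9565

0.9565


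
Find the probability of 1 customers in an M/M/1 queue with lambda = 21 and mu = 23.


rho = 21/23; P(n) = (1-rho)*rho^n = (1-21/23)*(21/23)^1 = 0.0794

0.0794


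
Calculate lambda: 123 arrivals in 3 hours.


lambda = total arrivals / time = 123 / 3 = 41.0 per hour

41.0 per hour


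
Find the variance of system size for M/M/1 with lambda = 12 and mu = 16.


rho = 12/16; Var(N) = rho/(1-rho)^2 = 12.0

12.0


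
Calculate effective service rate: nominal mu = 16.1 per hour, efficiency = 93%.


Effective rate = mu * efficiency = 16.1 * 0.93 = 14.97 per hour

14.97 per hour


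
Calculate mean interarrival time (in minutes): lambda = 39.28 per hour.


Mean interarrival time = 60/lambda = 60/39.28 = 1.53 minutes

1.53 minutes


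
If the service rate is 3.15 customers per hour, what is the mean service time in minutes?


Mean service time = 60/mu = 60/3.15 = 19.05 minutes

19.05 minutes


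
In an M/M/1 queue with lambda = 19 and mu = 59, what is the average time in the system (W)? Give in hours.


W = 1/(mu - lambda) = 1/(59 - 19) = 0.025 hours

0.025 hours


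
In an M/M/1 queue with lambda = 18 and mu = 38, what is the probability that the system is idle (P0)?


P0 = 1 - rho = 1 - 18/38 = 0.5263

0.5263


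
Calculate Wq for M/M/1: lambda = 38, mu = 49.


rho = 38/49; Wq = rho/(mu - lambda) = 0.0705 hours

0.0705 hours


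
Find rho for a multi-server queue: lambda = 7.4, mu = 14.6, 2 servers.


rho = lambda / (c * mu) = 7.4 / (2 * 14.6) = 0.2534

0.2534


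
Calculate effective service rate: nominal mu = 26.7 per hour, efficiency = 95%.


Effective rate = mu * efficiency = 26.7 * 0.95 = 25.37 per hour

25.37 per hour


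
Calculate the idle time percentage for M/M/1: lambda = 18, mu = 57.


Idle fraction = (1 - rho) * 100 = (1 - 18/57) * 100 = 68.4%

68.4%


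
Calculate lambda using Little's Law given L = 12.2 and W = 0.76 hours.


lambda = L / W = 12.2 / 0.76 = 16.05 per hour

16.05 per hour


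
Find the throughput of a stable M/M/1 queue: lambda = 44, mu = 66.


For a stable queue (lambda < mu), throughput = lambda = 44 per hour

44 per hour


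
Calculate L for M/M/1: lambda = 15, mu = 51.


rho = 15/51; L = rho/(1-rho) = 0.42

0.42


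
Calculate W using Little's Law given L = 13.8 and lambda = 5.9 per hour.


W = L / lambda = 13.8 / 5.9 = 2.339 hours

2.339 hours


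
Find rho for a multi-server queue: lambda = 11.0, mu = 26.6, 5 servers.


rho = lambda / (c * mu) = 11.0 / (5 * 26.6) = 0.0827

0.0827


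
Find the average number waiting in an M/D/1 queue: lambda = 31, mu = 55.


M/D/1: Lq = rho^2 / (2*(1-rho)) where rho = 31/55; Lq = 0.36

0.36


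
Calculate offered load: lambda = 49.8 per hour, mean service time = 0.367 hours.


Offered load a = lambda * E[S] = 49.8 * 0.367 = 18.28 Erlangs

18.28 Erlangs


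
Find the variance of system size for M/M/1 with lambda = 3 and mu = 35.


rho = 3/35; Var(N) = rho/(1-rho)^2 = 0.1

0.1


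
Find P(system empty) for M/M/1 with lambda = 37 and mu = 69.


P0 = 1 - rho = 1 - 37/69 = 0.4638

0.4638


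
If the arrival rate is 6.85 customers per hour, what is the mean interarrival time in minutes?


Mean interarrival time = 60/lambda = 60/6.85 = 8.76 minutes

8.76 minutes


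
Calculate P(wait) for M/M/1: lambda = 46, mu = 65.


P(wait) = rho = lambda/mu = 46/65 = 0.7077

0.7077


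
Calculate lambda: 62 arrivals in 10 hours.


lambda = total arrivals / time = 62 / 10 = 6.2 per hour

6.2 per hour


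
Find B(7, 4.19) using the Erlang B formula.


B(N,A) = (A^N/N!) / sum(A^k/k!, k=0..N) with N=7, A=4.19 = 0.0727

0.0727


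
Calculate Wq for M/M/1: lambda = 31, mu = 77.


rho = 31/77; Wq = rho/(mu - lambda) = 0.0088 hours

0.0088 hours


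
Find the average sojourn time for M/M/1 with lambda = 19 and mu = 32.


W = 1/(mu - lambda) = 1/(32 - 19) = 0.0769 hours

0.0769 hours


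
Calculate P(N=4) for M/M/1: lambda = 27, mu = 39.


rho = 27/39; P(n) = (1-rho)*rho^n = (1-27/39)*(27/39)^4 = 0.0707

0.0707


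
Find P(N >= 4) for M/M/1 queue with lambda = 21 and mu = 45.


P(N >= 4) = rho^4 = (21/45)^4 = 0.0474

0.0474


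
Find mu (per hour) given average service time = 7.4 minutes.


mu = 60 / avg_service_time = 60 / 7.4 = 8.11 per hour

8.11 per hour


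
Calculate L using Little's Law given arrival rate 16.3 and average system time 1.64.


L = lambda * W = 16.3 * 1.64 = 26.73

26.73


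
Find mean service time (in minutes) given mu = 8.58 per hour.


Mean service time = 60/mu = 60/8.58 = 6.99 minutes

6.99 minutes


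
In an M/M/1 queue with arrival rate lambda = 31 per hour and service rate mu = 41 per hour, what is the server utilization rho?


rho = lambda/mu = 31/41 = 0.7561

0.7561


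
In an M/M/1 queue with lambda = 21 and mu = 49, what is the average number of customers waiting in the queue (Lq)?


rho = 21/49; Lq = rho^2/(1-rho) = 0.32

0.32


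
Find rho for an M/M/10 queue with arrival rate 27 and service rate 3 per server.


rho = lambda/(c*mu) = 27/(10*3) = 0.9

0.9


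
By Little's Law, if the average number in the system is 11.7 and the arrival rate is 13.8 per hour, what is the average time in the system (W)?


W = L / lambda = 11.7 / 13.8 = 0.8478 hours

0.8478 hours


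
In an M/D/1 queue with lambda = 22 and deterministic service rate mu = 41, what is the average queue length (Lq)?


M/D/1: Lq = rho^2 / (2*(1-rho)) where rho = 22/41; Lq = 0.31

0.31


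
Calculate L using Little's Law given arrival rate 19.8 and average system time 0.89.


L = lambda * W = 19.8 * 0.89 = 17.62

17.62


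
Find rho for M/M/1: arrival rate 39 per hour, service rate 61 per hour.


rho = lambda/mu = 39/61 = 0.6393

0.6393


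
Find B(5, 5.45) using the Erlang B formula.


B(N,A) = (A^N/N!) / sum(A^k/k!, k=0..N) with N=5, A=5.45 = 0.3203

0.3203


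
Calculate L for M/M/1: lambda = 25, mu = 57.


rho = 25/57; L = rho/(1-rho) = 0.78

0.78


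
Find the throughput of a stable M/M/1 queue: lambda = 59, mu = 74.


For a stable queue (lambda < mu), throughput = lambda = 59 per hour

59 per hour


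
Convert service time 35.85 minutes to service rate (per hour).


mu = 60 / avg_service_time = 60 / 35.85 = 1.67 per hour

1.67 per hour


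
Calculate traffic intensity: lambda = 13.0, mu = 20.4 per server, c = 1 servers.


rho = lambda / (c * mu) = 13.0 / (1 * 20.4) = 0.6373

0.6373


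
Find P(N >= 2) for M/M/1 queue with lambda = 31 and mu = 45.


P(N >= 2) = rho^2 = (31/45)^2 = 0.4746

0.4746


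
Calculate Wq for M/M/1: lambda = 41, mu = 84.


rho = 41/84; Wq = rho/(mu - lambda) = 0.0114 hours

0.0114 hours


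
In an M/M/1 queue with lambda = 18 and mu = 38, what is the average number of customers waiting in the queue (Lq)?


rho = 18/38; Lq = rho^2/(1-rho) = 0.43

0.43


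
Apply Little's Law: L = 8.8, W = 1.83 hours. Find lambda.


lambda = L / W = 8.8 / 1.83 = 4.81 per hour

4.81 per hour


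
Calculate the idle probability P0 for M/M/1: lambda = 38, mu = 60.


P0 = 1 - rho = 1 - 38/60 = 0.3667

0.3667


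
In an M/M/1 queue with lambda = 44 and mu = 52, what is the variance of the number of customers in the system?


rho = 44/52; Var(N) = rho/(1-rho)^2 = 35.75

35.75


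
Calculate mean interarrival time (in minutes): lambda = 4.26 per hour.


Mean interarrival time = 60/lambda = 60/4.26 = 14.08 minutes

14.08 minutes


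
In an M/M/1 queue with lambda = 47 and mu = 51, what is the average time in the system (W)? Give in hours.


W = 1/(mu - lambda) = 1/(51 - 47) = 0.25 hours

0.25 hours


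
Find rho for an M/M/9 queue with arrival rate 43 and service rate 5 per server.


rho = lambda/(c*mu) = 43/(9*5) = 0.9556

0.9556


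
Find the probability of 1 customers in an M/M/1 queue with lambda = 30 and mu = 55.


rho = 30/55; P(n) = (1-rho)*rho^n = (1-30/55)*(30/55)^1 = 0.2479

0.2479


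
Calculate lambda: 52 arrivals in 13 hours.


lambda = total arrivals / time = 52 / 13 = 4.0 per hour

4.0 per hour


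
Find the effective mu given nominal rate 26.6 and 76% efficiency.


Effective rate = mu * efficiency = 26.6 * 0.76 = 20.22 per hour

20.22 per hour


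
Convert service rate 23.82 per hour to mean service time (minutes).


Mean service time = 60/mu = 60/23.82 = 2.52 minutes

2.52 minutes


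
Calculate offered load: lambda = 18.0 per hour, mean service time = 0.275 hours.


Offered load a = lambda * E[S] = 18.0 * 0.275 = 4.95 Erlangs

4.95 Erlangs


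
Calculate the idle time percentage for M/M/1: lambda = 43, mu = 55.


Idle fraction = (1 - rho) * 100 = (1 - 43/55) * 100 = 21.8%

21.8%


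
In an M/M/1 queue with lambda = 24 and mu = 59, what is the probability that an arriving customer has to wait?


P(wait) = rho = lambda/mu = 24/59 = 0.4068

0.4068


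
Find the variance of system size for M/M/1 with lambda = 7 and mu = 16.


rho = 7/16; Var(N) = rho/(1-rho)^2 = 1.38

1.38


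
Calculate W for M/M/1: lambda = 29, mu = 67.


W = 1/(mu - lambda) = 1/(67 - 29) = 0.0263 hours

0.0263 hours


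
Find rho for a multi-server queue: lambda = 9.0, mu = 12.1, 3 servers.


rho = lambda / (c * mu) = 9.0 / (3 * 12.1) = 0.2479

0.2479


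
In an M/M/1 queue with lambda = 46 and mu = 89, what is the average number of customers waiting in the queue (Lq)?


rho = 46/89; Lq = rho^2/(1-rho) = 0.55

0.55


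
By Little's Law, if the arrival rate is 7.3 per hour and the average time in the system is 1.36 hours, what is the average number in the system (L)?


L = lambda * W = 7.3 * 1.36 = 9.93

9.93


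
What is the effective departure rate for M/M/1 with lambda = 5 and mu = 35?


For a stable queue (lambda < mu), throughput = lambda = 5 per hour

5 per hour


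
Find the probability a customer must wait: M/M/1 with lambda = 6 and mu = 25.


P(wait) = rho = lambda/mu = 6/25 = 0.24

0.24


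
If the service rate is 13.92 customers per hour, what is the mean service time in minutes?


Mean service time = 60/mu = 60/13.92 = 4.31 minutes

4.31 minutes


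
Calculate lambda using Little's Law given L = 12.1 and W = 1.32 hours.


lambda = L / W = 12.1 / 1.32 = 9.17 per hour

9.17 per hour


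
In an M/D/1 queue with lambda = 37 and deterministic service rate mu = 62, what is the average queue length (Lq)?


M/D/1: Lq = rho^2 / (2*(1-rho)) where rho = 37/62; Lq = 0.44

0.44


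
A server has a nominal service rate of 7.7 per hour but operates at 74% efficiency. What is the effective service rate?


Effective rate = mu * efficiency = 7.7 * 0.74 = 5.7 per hour

5.7 per hour


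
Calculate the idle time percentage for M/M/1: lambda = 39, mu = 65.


Idle fraction = (1 - rho) * 100 = (1 - 39/65) * 100 = 40.0%

40.0%


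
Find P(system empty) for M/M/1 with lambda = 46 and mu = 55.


P0 = 1 - rho = 1 - 46/55 = 0.1636

0.1636


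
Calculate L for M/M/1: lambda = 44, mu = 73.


rho = 44/73; L = rho/(1-rho) = 1.52

1.52


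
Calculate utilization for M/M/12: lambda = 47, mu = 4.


rho = lambda/(c*mu) = 47/(12*4) = 0.9792

0.9792


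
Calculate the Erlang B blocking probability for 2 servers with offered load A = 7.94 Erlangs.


B(N,A) = (A^N/N!) / sum(A^k/k!, k=0..N) with N=2, A=7.94 = 0.7791

0.7791


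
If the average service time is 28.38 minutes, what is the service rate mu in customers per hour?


mu = 60 / avg_service_time = 60 / 28.38 = 2.11 per hour

2.11 per hour


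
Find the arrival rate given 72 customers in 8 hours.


lambda = total arrivals / time = 72 / 8 = 9.0 per hour

9.0 per hour


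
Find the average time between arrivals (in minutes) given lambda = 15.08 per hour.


Mean interarrival time = 60/lambda = 60/15.08 = 3.98 minutes

3.98 minutes


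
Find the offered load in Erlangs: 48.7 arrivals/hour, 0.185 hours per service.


Offered load a = lambda * E[S] = 48.7 * 0.185 = 9.01 Erlangs

9.01 Erlangs


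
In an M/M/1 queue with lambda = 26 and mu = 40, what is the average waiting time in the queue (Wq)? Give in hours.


rho = 26/40; Wq = rho/(mu - lambda) = 0.0464 hours

0.0464 hours


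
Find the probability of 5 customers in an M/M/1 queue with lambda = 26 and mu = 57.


rho = 26/57; P(n) = (1-rho)*rho^n = (1-26/57)*(26/57)^5 = 0.0107

0.0107


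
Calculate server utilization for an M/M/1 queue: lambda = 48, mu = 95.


rho = lambda/mu = 48/95 = 0.5053

0.5053


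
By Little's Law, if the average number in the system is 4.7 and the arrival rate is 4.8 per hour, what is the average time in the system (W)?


W = L / lambda = 4.7 / 4.8 = 0.9792 hours

0.9792 hours


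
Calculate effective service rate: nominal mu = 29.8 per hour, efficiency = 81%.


Effective rate = mu * efficiency = 29.8 * 0.81 = 24.14 per hour

24.14 per hour


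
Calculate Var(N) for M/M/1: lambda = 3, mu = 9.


rho = 3/9; Var(N) = rho/(1-rho)^2 = 0.75

0.75


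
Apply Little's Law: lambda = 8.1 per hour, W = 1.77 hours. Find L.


L = lambda * W = 8.1 * 1.77 = 14.34

14.34


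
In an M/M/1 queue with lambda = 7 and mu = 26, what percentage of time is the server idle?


Idle fraction = (1 - rho) * 100 = (1 - 7/26) * 100 = 73.1%

73.1%


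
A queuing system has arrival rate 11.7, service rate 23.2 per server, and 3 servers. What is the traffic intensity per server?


rho = lambda / (c * mu) = 11.7 / (3 * 23.2) = 0.1681

0.1681


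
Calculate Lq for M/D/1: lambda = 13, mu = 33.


M/D/1: Lq = rho^2 / (2*(1-rho)) where rho = 13/33; Lq = 0.13

0.13


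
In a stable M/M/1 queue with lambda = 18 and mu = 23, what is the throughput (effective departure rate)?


For a stable queue (lambda < mu), throughput = lambda = 18 per hour

18 per hour


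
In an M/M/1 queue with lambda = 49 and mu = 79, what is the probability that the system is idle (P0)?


P0 = 1 - rho = 1 - 49/79 = 0.3797

0.3797


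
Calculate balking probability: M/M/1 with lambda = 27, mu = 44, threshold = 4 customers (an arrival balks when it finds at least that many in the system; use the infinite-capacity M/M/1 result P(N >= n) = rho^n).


P(N >= 4) = rho^4 = (27/44)^4 = 0.1418

0.1418


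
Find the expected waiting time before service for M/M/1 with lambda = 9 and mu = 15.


rho = 9/15; Wq = rho/(mu - lambda) = 0.1 hours

0.1 hours


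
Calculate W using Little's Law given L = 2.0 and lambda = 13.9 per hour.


W = L / lambda = 2.0 / 13.9 = 0.1439 hours

0.1439 hours


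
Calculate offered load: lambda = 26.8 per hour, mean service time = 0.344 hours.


Offered load a = lambda * E[S] = 26.8 * 0.344 = 9.22 Erlangs

9.22 Erlangs


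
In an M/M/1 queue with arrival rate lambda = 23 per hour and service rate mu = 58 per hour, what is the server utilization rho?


rho = lambda/mu = 23/58 = 0.3966

0.3966


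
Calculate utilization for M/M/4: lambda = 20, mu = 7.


rho = lambda/(c*mu) = 20/(4*7) = 0.7143

0.7143


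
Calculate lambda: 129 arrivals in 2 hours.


lambda = total arrivals / time = 129 / 2 = 64.5 per hour

64.5 per hour


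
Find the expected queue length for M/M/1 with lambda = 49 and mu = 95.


rho = 49/95; Lq = rho^2/(1-rho) = 0.55

0.55


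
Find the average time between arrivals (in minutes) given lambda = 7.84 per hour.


Mean interarrival time = 60/lambda = 60/7.84 = 7.65 minutes

7.65 minutes


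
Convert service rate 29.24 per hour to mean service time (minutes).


Mean service time = 60/mu = 60/29.24 = 2.05 minutes

2.05 minutes


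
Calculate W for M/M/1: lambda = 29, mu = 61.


W = 1/(mu - lambda) = 1/(61 - 29) = 0.0313 hours

0.0313 hours


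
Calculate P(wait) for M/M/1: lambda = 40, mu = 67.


P(wait) = rho = lambda/mu = 40/67 = 0.597

0.597


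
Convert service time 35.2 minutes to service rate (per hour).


mu = 60 / avg_service_time = 60 / 35.2 = 1.7 per hour

1.7 per hour


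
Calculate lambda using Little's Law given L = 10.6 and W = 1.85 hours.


lambda = L / W = 10.6 / 1.85 = 5.73 per hour

5.73 per hour


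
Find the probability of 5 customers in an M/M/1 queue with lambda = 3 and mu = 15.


rho = 3/15; P(n) = (1-rho)*rho^n = (1-3/15)*(3/15)^5 = 0.0003

0.0003


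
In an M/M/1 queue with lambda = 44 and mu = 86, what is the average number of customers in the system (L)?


rho = 44/86; L = rho/(1-rho) = 1.05

1.05


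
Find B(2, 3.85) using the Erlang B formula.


B(N,A) = (A^N/N!) / sum(A^k/k!, k=0..N) with N=2, A=3.85 = 0.6044

0.6044


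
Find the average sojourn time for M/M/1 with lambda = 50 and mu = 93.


W = 1/(mu - lambda) = 1/(93 - 50) = 0.0233 hours

0.0233 hours


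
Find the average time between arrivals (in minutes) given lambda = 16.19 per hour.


Mean interarrival time = 60/lambda = 60/16.19 = 3.71 minutes

3.71 minutes


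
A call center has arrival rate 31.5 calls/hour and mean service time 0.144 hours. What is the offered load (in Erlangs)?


Offered load a = lambda * E[S] = 31.5 * 0.144 = 4.54 Erlangs

4.54 Erlangs


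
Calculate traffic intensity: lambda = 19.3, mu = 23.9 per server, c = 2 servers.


rho = lambda / (c * mu) = 19.3 / (2 * 23.9) = 0.4038

0.4038


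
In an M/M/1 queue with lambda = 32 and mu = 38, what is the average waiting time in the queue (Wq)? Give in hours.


rho = 32/38; Wq = rho/(mu - lambda) = 0.1404 hours

0.1404 hours


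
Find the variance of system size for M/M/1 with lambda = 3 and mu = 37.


rho = 3/37; Var(N) = rho/(1-rho)^2 = 0.1

0.1


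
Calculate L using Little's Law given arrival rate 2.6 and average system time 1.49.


L = lambda * W = 2.6 * 1.49 = 3.87

3.87


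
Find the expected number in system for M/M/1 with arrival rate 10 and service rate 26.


rho = 10/26; L = rho/(1-rho) = 0.63

0.63


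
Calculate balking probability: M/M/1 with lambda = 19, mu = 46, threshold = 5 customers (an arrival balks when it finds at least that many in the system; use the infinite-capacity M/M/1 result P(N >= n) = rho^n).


P(N >= 5) = rho^5 = (19/46)^5 = 0.012

0.012


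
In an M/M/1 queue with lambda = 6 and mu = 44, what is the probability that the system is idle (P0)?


P0 = 1 - rho = 1 - 6/44 = 0.8636

0.8636


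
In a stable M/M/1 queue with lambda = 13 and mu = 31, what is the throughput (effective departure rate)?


For a stable queue (lambda < mu), throughput = lambda = 13 per hour

13 per hour


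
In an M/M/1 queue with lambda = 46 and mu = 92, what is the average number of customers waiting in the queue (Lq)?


rho = 46/92; Lq = rho^2/(1-rho) = 0.5

0.5


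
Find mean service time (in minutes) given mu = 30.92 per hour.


Mean service time = 60/mu = 60/30.92 = 1.94 minutes

1.94 minutes


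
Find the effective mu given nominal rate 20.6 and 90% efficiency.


Effective rate = mu * efficiency = 20.6 * 0.9 = 18.54 per hour

18.54 per hour


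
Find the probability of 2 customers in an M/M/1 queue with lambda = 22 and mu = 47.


rho = 22/47; P(n) = (1-rho)*rho^n = (1-22/47)*(22/47)^2 = 0.1165

0.1165


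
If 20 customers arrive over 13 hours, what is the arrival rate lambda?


lambda = total arrivals / time = 20 / 13 = 1.54 per hour

1.54 per hour


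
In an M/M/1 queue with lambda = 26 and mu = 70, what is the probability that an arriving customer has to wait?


P(wait) = rho = lambda/mu = 26/70 = 0.3714

0.3714


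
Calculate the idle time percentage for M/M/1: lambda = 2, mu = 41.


Idle fraction = (1 - rho) * 100 = (1 - 2/41) * 100 = 95.1%

95.1%


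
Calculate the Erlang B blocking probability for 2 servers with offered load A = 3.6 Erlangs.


B(N,A) = (A^N/N!) / sum(A^k/k!, k=0..N) with N=2, A=3.6 = 0.5848

0.5848


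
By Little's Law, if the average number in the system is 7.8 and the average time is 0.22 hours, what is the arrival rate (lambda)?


lambda = L / W = 7.8 / 0.22 = 35.45 per hour

35.45 per hour


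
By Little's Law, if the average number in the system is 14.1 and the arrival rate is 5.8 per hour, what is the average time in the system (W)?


W = L / lambda = 14.1 / 5.8 = 2.431 hours

2.431 hours


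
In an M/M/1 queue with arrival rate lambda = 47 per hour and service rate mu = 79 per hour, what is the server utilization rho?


rho = lambda/mu = 47/79 = 0.5949

0.5949


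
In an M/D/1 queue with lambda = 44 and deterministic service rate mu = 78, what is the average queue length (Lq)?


M/D/1: Lq = rho^2 / (2*(1-rho)) where rho = 44/78; Lq = 0.37

0.37


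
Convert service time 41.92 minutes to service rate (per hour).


mu = 60 / avg_service_time = 60 / 41.92 = 1.43 per hour

1.43 per hour


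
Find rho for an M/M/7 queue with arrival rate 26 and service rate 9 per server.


rho = lambda/(c*mu) = 26/(7*9) = 0.4127

0.4127


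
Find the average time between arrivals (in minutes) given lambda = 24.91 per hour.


Mean interarrival time = 60/lambda = 60/24.91 = 2.41 minutes

2.41 minutes


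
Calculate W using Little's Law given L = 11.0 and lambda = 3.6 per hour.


W = L / lambda = 11.0 / 3.6 = 3.0556 hours

3.0556 hours


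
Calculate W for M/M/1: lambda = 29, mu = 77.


W = 1/(mu - lambda) = 1/(77 - 29) = 0.0208 hours

0.0208 hours


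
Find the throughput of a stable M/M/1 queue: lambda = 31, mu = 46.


For a stable queue (lambda < mu), throughput = lambda = 31 per hour

31 per hour


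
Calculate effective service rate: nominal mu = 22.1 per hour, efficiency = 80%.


Effective rate = mu * efficiency = 22.1 * 0.8 = 17.68 per hour

17.68 per hour
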